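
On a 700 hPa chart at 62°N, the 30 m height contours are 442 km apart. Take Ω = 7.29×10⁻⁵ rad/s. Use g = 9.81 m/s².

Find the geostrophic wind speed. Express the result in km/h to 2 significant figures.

Coriolis parameter at 62°N:
f = 2Ω sin φ = 2 × 7.29×10⁻⁵ × sin 62° = 1.29×10⁻⁴ s⁻¹
Height gradient: |∂Z/∂n| = 30 m / 442000 m = 6.79×10⁻⁵
On a pressure surface, geostrophic balance gives V_g = (g/f)|∂Z/∂n|:
V_g = 9.81 × 6.79×10⁻⁵ / 1.29×10⁻⁴ = 5.17 m/s
Converting: 5.17 m/s × 3.6 = 19 km/h

19 km/h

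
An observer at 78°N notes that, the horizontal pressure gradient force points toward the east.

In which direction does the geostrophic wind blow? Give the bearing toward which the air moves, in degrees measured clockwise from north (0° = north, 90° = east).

The pressure-gradient force points toward the east (bearing 090°).
Geostrophic balance: in the Northern Hemisphere the Coriolis force deflects motion to the right, so the geostrophic wind blows 90° to the right of the pressure-gradient force (low pressure on the left).
Rotating 090° by 90° clockwise gives 180° — the wind blows toward the south.

180°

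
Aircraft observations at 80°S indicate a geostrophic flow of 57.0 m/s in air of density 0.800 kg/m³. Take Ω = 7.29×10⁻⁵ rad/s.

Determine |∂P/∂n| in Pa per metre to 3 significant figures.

Coriolis parameter at 80°S:
f = 2Ω sin φ = 2 × 7.29×10⁻⁵ × sin 80° = 1.44×10⁻⁴ s⁻¹
Geostrophic balance rearranged: |∂P/∂n| = f ρ V_g
|∂P/∂n| = 1.44×10⁻⁴ × 0.800 × 57.0 = 6.55×10⁻³ Pa/m

6.55×10⁻³ Pa/m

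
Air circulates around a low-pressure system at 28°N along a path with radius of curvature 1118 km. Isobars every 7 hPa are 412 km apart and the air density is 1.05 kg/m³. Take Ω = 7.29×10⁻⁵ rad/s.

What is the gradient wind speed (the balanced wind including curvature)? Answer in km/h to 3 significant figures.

68.2 km/h

Coriolis parameter at 28°N:
f = 2Ω sin φ = 2 × 7.29×10⁻⁵ × sin 28° = 6.84×10⁻⁵ s⁻¹
Pressure gradient: |∂P/∂n| = 700 Pa / 412000 m = 1.70×10⁻³ Pa/m
Geostrophic speed: V_g = |∂P/∂n|/(fρ) = 1.70×10⁻³/(6.84×10⁻⁵ × 1.05) = 23.6 m/s
Around a low, centrifugal force acts outward with Coriolis, so pressure-gradient force balances both:
(1/ρ)|∂P/∂n| = fV + V²/R  →  V² + fR·V − fR·V_g = 0
With fR = 6.84×10⁻⁵ × 1118×10³ m = 76.5 m/s:
V = [−fR + √((fR)² + 4 fR V_g)]/2 = [−76.5 + √(76.5² + 4×76.5×23.6)]/2 = 18.9 m/s
Subgeostrophic (V < V_g = 23.6 m/s), as expected around a low.
Converting: 18.9 m/s × 3.6 = 68.2 km/h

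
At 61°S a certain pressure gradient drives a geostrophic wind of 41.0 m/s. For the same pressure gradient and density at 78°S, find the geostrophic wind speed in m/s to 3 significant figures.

With the same pressure gradient and density, V_g ∝ 1/f ∝ 1/sin φ.
V₂ = V₁ · sin φ₁ / sin φ₂ = 41.0 × sin 61° / sin 78°
V₂ = 41.0 × 0.8746/0.9781 = 36.7 m/s

36.7 m/s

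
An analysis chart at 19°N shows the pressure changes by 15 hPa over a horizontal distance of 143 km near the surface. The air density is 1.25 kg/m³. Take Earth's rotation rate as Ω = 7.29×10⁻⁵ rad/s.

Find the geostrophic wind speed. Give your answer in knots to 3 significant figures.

344 knots

Coriolis parameter at 19°N:
f = 2Ω sin φ = 2 × 7.29×10⁻⁵ × sin 19° = 4.75×10⁻⁵ s⁻¹
Pressure gradient: |∂P/∂n| = 1500 Pa / 143000 m = 1.05×10⁻² Pa/m
Geostrophic balance (pressure-gradient force = Coriolis force):
V_g = (1/(fρ)) |∂P/∂n| = 1.05×10⁻² / (4.75×10⁻⁵ × 1.25) = 177 m/s
Converting: 177 m/s × 1.944 = 344 knots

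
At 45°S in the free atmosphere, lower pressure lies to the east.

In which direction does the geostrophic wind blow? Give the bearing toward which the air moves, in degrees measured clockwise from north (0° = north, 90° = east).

000°

The pressure-gradient force points toward the east (bearing 090°).
Geostrophic balance: in the Southern Hemisphere the Coriolis force deflects motion to the left, so the geostrophic wind blows 90° to the left of the pressure-gradient force (low pressure on the right).
Rotating 090° by 90° counterclockwise gives 000° — the wind blows toward the north.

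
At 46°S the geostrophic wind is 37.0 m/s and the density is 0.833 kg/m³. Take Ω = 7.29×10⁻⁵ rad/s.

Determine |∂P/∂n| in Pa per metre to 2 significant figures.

3.2×10⁻³ Pa/m

Coriolis parameter at 46°S:
f = 2Ω sin φ = 2 × 7.29×10⁻⁵ × sin 46° = 1.05×10⁻⁴ s⁻¹
Geostrophic balance rearranged: |∂P/∂n| = f ρ V_g
|∂P/∂n| = 1.05×10⁻⁴ × 0.833 × 37.0 = 3.23×10⁻³ Pa/m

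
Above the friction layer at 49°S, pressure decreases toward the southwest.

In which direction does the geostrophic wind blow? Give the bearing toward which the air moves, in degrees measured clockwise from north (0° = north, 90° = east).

135°

The pressure-gradient force points toward the southwest (bearing 225°).
Geostrophic balance: in the Southern Hemisphere the Coriolis force deflects motion to the left, so the geostrophic wind blows 90° to the left of the pressure-gradient force (low pressure on the right).
Rotating 225° by 90° counterclockwise gives 135° — the wind blows toward the southeast.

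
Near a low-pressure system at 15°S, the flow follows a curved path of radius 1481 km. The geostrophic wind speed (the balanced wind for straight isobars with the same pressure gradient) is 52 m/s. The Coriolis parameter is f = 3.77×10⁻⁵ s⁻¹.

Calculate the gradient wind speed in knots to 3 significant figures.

63.7 knots

Around a low, centrifugal force acts outward with Coriolis, so pressure-gradient force balances both:
(1/ρ)|∂P/∂n| = fV + V²/R  →  V² + fR·V − fR·V_g = 0
With fR = 3.77×10⁻⁵ × 1481×10³ m = 55.8 m/s:
V = [−fR + √((fR)² + 4 fR V_g)]/2 = [−55.8 + √(55.8² + 4×55.8×52)]/2 = 32.8 m/s
Subgeostrophic (V < V_g = 52 m/s), as expected around a low.
Converting: 32.8 m/s × 1.944 = 63.7 knots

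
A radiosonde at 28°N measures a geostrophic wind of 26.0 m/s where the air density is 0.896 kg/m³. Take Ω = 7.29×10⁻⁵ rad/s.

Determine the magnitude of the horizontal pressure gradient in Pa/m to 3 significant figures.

Coriolis parameter at 28°N:
f = 2Ω sin φ = 2 × 7.29×10⁻⁵ × sin 28° = 6.84×10⁻⁵ s⁻¹
Geostrophic balance rearranged: |∂P/∂n| = f ρ V_g
|∂P/∂n| = 6.84×10⁻⁵ × 0.896 × 26.0 = 1.59×10⁻³ Pa/m

1.59×10⁻³ Pa/m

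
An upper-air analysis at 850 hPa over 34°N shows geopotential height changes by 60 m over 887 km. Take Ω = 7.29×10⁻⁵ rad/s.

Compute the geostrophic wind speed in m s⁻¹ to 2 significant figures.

8.1 m s⁻¹

Coriolis parameter at 34°N:
f = 2Ω sin φ = 2 × 7.29×10⁻⁵ × sin 34° = 8.15×10⁻⁵ s⁻¹
Height gradient: |∂Z/∂n| = 60 m / 887000 m = 6.76×10⁻⁵
On a pressure surface, geostrophic balance gives V_g = (g/f)|∂Z/∂n|:
V_g = 9.81 × 6.76×10⁻⁵ / 8.15×10⁻⁵ = 8.14 m/s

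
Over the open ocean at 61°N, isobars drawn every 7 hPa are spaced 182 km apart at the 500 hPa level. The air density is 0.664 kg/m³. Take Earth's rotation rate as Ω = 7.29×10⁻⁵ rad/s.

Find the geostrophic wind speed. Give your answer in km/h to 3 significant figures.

Coriolis parameter at 61°N:
f = 2Ω sin φ = 2 × 7.29×10⁻⁵ × sin 61° = 1.28×10⁻⁴ s⁻¹
Pressure gradient: |∂P/∂n| = 700 Pa / 182000 m = 3.85×10⁻³ Pa/m
Geostrophic balance (pressure-gradient force = Coriolis force):
V_g = (1/(fρ)) |∂P/∂n| = 3.85×10⁻³ / (1.28×10⁻⁴ × 0.664) = 45.4 m/s
Converting: 45.4 m/s × 3.6 = 164 km/h

164 km/h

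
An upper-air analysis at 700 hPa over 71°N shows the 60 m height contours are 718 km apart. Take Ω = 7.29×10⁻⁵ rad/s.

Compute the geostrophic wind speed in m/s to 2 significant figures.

Coriolis parameter at 71°N:
f = 2Ω sin φ = 2 × 7.29×10⁻⁵ × sin 71° = 1.38×10⁻⁴ s⁻¹
Height gradient: |∂Z/∂n| = 60 m / 718000 m = 8.36×10⁻⁵
On a pressure surface, geostrophic balance gives V_g = (g/f)|∂Z/∂n|:
V_g = 9.81 × 8.36×10⁻⁵ / 1.38×10⁻⁴ = 5.95 m/s

5.9 m/s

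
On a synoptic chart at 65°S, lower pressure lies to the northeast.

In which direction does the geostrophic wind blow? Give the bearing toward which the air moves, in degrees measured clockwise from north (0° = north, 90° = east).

315°

The pressure-gradient force points toward the northeast (bearing 045°).
Geostrophic balance: in the Southern Hemisphere the Coriolis force deflects motion to the left, so the geostrophic wind blows 90° to the left of the pressure-gradient force (low pressure on the right).
Rotating 045° by 90° counterclockwise gives 315° — the wind blows toward the northwest.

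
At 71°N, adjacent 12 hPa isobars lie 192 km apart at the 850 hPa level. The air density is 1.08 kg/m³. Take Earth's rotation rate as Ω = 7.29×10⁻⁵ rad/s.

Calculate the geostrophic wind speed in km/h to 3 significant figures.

151 km/h

Coriolis parameter at 71°N:
f = 2Ω sin φ = 2 × 7.29×10⁻⁵ × sin 71° = 1.38×10⁻⁴ s⁻¹
Pressure gradient: |∂P/∂n| = 1200 Pa / 192000 m = 6.25×10⁻³ Pa/m
Geostrophic balance (pressure-gradient force = Coriolis force):
V_g = (1/(fρ)) |∂P/∂n| = 6.25×10⁻³ / (1.38×10⁻⁴ × 1.08) = 42.0 m/s
Converting: 42.0 m/s × 3.6 = 151 km/h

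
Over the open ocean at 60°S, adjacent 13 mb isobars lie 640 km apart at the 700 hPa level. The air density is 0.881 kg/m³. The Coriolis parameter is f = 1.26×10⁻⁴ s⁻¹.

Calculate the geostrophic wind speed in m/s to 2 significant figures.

Pressure gradient: |∂P/∂n| = 1300 Pa / 640000 m = 2.03×10⁻³ Pa/m
Geostrophic balance (pressure-gradient force = Coriolis force):
V_g = (1/(fρ)) |∂P/∂n| = 2.03×10⁻³ / (1.26×10⁻⁴ × 0.881) = 18.3 m/s

18 m/s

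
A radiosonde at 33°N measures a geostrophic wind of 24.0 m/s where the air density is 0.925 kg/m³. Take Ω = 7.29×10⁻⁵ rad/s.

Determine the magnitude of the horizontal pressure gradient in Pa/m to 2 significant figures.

1.8×10⁻³ Pa/m

Coriolis parameter at 33°N:
f = 2Ω sin φ = 2 × 7.29×10⁻⁵ × sin 33° = 7.94×10⁻⁵ s⁻¹
Geostrophic balance rearranged: |∂P/∂n| = f ρ V_g
|∂P/∂n| = 7.94×10⁻⁵ × 0.925 × 24.0 = 1.76×10⁻³ Pa/m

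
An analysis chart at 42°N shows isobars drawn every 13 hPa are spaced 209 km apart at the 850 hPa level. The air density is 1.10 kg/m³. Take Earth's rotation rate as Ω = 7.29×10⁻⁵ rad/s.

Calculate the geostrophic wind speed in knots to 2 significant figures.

110 knots

Coriolis parameter at 42°N:
f = 2Ω sin φ = 2 × 7.29×10⁻⁵ × sin 42° = 9.76×10⁻⁵ s⁻¹
Pressure gradient: |∂P/∂n| = 1300 Pa / 209000 m = 6.22×10⁻³ Pa/m
Geostrophic balance (pressure-gradient force = Coriolis force):
V_g = (1/(fρ)) |∂P/∂n| = 6.22×10⁻³ / (9.76×10⁻⁵ × 1.10) = 58.0 m/s
Converting: 58.0 m/s × 1.944 = 110 knots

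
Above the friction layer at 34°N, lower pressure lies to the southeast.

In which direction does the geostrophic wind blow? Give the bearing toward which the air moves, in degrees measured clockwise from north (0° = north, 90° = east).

225°

The pressure-gradient force points toward the southeast (bearing 135°).
Geostrophic balance: in the Northern Hemisphere the Coriolis force deflects motion to the right, so the geostrophic wind blows 90° to the right of the pressure-gradient force (low pressure on the left).
Rotating 135° by 90° clockwise gives 225° — the wind blows toward the southwest.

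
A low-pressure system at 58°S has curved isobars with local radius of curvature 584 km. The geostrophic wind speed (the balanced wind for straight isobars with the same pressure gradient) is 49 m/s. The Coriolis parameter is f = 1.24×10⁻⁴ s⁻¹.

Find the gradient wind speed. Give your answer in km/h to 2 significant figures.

120 km/h

Around a low, centrifugal force acts outward with Coriolis, so pressure-gradient force balances both:
(1/ρ)|∂P/∂n| = fV + V²/R  →  V² + fR·V − fR·V_g = 0
With fR = 1.24×10⁻⁴ × 584×10³ m = 72.4 m/s:
V = [−fR + √((fR)² + 4 fR V_g)]/2 = [−72.4 + √(72.4² + 4×72.4×49)]/2 = 33.5 m/s
Subgeostrophic (V < V_g = 49 m/s), as expected around a low.
Converting: 33.5 m/s × 3.6 = 120 km/h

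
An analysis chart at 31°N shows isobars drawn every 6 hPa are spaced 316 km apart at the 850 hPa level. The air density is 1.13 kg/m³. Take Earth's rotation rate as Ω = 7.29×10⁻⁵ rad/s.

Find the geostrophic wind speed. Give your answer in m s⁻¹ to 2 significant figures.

Coriolis parameter at 31°N:
f = 2Ω sin φ = 2 × 7.29×10⁻⁵ × sin 31° = 7.51×10⁻⁵ s⁻¹
Pressure gradient: |∂P/∂n| = 600 Pa / 316000 m = 1.90×10⁻³ Pa/m
Geostrophic balance (pressure-gradient force = Coriolis force):
V_g = (1/(fρ)) |∂P/∂n| = 1.90×10⁻³ / (7.51×10⁻⁵ × 1.13) = 22.4 m/s

22 m s⁻¹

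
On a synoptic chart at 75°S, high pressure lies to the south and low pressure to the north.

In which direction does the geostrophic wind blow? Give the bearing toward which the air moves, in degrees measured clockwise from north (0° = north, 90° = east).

The pressure-gradient force points toward the north (bearing 000°).
Geostrophic balance: in the Southern Hemisphere the Coriolis force deflects motion to the left, so the geostrophic wind blows 90° to the left of the pressure-gradient force (low pressure on the right).
Rotating 000° by 90° counterclockwise gives 270° — the wind blows toward the west.

270°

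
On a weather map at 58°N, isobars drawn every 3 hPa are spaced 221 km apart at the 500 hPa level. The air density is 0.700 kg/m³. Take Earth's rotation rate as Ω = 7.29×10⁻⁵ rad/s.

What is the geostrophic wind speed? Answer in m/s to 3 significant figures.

Coriolis parameter at 58°N:
f = 2Ω sin φ = 2 × 7.29×10⁻⁵ × sin 58° = 1.24×10⁻⁴ s⁻¹
Pressure gradient: |∂P/∂n| = 300 Pa / 221000 m = 1.36×10⁻³ Pa/m
Geostrophic balance (pressure-gradient force = Coriolis force):
V_g = (1/(fρ)) |∂P/∂n| = 1.36×10⁻³ / (1.24×10⁻⁴ × 0.700) = 15.7 m/s

15.7 m/s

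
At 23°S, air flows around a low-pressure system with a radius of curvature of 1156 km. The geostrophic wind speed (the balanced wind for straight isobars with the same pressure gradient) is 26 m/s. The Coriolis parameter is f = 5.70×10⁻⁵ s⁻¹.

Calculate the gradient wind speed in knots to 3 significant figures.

38.8 knots

Around a low, centrifugal force acts outward with Coriolis, so pressure-gradient force balances both:
(1/ρ)|∂P/∂n| = fV + V²/R  →  V² + fR·V − fR·V_g = 0
With fR = 5.70×10⁻⁵ × 1156×10³ m = 65.9 m/s:
V = [−fR + √((fR)² + 4 fR V_g)]/2 = [−65.9 + √(65.9² + 4×65.9×26)]/2 = 20 m/s
Subgeostrophic (V < V_g = 26 m/s), as expected around a low.
Converting: 20 m/s × 1.944 = 38.8 knots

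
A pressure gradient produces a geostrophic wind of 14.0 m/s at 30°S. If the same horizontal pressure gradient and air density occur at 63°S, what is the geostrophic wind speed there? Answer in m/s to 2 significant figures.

With the same pressure gradient and density, V_g ∝ 1/f ∝ 1/sin φ.
V₂ = V₁ · sin φ₁ / sin φ₂ = 14.0 × sin 30° / sin 63°
V₂ = 14.0 × 0.5000/0.8910 = 7.9 m/s

7.9 m/s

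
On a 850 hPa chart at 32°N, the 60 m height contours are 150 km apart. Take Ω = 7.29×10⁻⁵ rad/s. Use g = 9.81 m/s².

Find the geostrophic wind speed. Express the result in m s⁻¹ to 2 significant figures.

Coriolis parameter at 32°N:
f = 2Ω sin φ = 2 × 7.29×10⁻⁵ × sin 32° = 7.73×10⁻⁵ s⁻¹
Height gradient: |∂Z/∂n| = 60 m / 150000 m = 4.00×10⁻⁴
On a pressure surface, geostrophic balance gives V_g = (g/f)|∂Z/∂n|:
V_g = 9.81 × 4.00×10⁻⁴ / 7.73×10⁻⁵ = 50.8 m/s

51 m s⁻¹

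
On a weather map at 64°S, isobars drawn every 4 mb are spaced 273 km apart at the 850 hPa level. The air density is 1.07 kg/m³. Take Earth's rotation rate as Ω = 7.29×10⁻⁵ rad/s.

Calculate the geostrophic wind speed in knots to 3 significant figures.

Coriolis parameter at 64°S:
f = 2Ω sin φ = 2 × 7.29×10⁻⁵ × sin 64° = 1.31×10⁻⁴ s⁻¹
Pressure gradient: |∂P/∂n| = 400 Pa / 273000 m = 1.47×10⁻³ Pa/m
Geostrophic balance (pressure-gradient force = Coriolis force):
V_g = (1/(fρ)) |∂P/∂n| = 1.47×10⁻³ / (1.31×10⁻⁴ × 1.07) = 10.4 m/s
Converting: 10.4 m/s × 1.944 = 20.3 knots

20.3 knots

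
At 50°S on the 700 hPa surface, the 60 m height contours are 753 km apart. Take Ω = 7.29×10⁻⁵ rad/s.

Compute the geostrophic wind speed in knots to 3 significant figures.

Coriolis parameter at 50°S:
f = 2Ω sin φ = 2 × 7.29×10⁻⁵ × sin 50° = 1.12×10⁻⁴ s⁻¹
Height gradient: |∂Z/∂n| = 60 m / 753000 m = 7.97×10⁻⁵
On a pressure surface, geostrophic balance gives V_g = (g/f)|∂Z/∂n|:
V_g = 9.81 × 7.97×10⁻⁵ / 1.12×10⁻⁴ = 7.00 m/s
Converting: 7.00 m/s × 1.944 = 13.6 knots

13.6 knots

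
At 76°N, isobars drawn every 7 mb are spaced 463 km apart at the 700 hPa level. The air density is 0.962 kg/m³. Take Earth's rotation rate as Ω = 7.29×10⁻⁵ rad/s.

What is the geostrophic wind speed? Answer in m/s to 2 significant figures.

Coriolis parameter at 76°N:
f = 2Ω sin φ = 2 × 7.29×10⁻⁵ × sin 76° = 1.41×10⁻⁴ s⁻¹
Pressure gradient: |∂P/∂n| = 700 Pa / 463000 m = 1.51×10⁻³ Pa/m
Geostrophic balance (pressure-gradient force = Coriolis force):
V_g = (1/(fρ)) |∂P/∂n| = 1.51×10⁻³ / (1.41×10⁻⁴ × 0.962) = 11.1 m/s

11 m/s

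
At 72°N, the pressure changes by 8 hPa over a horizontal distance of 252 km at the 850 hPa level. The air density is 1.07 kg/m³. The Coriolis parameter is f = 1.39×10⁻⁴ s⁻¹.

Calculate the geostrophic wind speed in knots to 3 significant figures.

41.5 knots

Pressure gradient: |∂P/∂n| = 800 Pa / 252000 m = 3.17×10⁻³ Pa/m
Geostrophic balance (pressure-gradient force = Coriolis force):
V_g = (1/(fρ)) |∂P/∂n| = 3.17×10⁻³ / (1.39×10⁻⁴ × 1.07) = 21.3 m/s
Converting: 21.3 m/s × 1.944 = 41.5 knots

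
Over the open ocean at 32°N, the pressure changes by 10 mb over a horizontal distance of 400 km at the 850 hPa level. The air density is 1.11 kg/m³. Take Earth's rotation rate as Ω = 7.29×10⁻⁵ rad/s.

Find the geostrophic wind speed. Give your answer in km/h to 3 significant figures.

105 km/h

Coriolis parameter at 32°N:
f = 2Ω sin φ = 2 × 7.29×10⁻⁵ × sin 32° = 7.73×10⁻⁵ s⁻¹
Pressure gradient: |∂P/∂n| = 1000 Pa / 400000 m = 2.50×10⁻³ Pa/m
Geostrophic balance (pressure-gradient force = Coriolis force):
V_g = (1/(fρ)) |∂P/∂n| = 2.50×10⁻³ / (7.73×10⁻⁵ × 1.11) = 29.2 m/s
Converting: 29.2 m/s × 3.6 = 105 km/h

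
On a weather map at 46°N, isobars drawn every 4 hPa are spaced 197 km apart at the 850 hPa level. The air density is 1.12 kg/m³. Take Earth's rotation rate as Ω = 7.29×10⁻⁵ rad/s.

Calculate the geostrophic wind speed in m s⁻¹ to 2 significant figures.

17 m s⁻¹

Coriolis parameter at 46°N:
f = 2Ω sin φ = 2 × 7.29×10⁻⁵ × sin 46° = 1.05×10⁻⁴ s⁻¹
Pressure gradient: |∂P/∂n| = 400 Pa / 197000 m = 2.03×10⁻³ Pa/m
Geostrophic balance (pressure-gradient force = Coriolis force):
V_g = (1/(fρ)) |∂P/∂n| = 2.03×10⁻³ / (1.05×10⁻⁴ × 1.12) = 17.3 m/s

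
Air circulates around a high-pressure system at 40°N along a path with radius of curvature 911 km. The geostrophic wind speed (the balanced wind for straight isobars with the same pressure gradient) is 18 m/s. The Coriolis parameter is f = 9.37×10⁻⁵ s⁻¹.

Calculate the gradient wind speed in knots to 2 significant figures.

Around a high, pressure-gradient force acts outward with centrifugal, so Coriolis balances both:
fV = (1/ρ)|∂P/∂n| + V²/R  →  V² − fR·V + fR·V_g = 0
With fR = 9.37×10⁻⁵ × 911×10³ m = 85.4 m/s:
V = [fR − √((fR)² − 4 fR V_g)]/2 = [85.4 − √(85.4² − 4×85.4×18)]/2 = 25.8 m/s
Supergeostrophic (V > V_g = 18 m/s), as expected around a high.
Converting: 25.8 m/s × 1.944 = 50 knots

50 knots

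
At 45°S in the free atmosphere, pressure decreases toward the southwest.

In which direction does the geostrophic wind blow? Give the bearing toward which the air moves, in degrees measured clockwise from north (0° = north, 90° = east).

135°

The pressure-gradient force points toward the southwest (bearing 225°).
Geostrophic balance: in the Southern Hemisphere the Coriolis force deflects motion to the left, so the geostrophic wind blows 90° to the left of the pressure-gradient force (low pressure on the right).
Rotating 225° by 90° counterclockwise gives 135° — the wind blows toward the southeast.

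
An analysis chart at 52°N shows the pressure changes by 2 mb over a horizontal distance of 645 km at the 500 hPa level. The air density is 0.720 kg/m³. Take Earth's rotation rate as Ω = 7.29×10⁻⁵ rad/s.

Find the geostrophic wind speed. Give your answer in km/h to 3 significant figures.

13.5 km/h

Coriolis parameter at 52°N:
f = 2Ω sin φ = 2 × 7.29×10⁻⁵ × sin 52° = 1.15×10⁻⁴ s⁻¹
Pressure gradient: |∂P/∂n| = 200 Pa / 645000 m = 3.10×10⁻⁴ Pa/m
Geostrophic balance (pressure-gradient force = Coriolis force):
V_g = (1/(fρ)) |∂P/∂n| = 3.10×10⁻⁴ / (1.15×10⁻⁴ × 0.720) = 3.75 m/s
Converting: 3.75 m/s × 3.6 = 13.5 km/h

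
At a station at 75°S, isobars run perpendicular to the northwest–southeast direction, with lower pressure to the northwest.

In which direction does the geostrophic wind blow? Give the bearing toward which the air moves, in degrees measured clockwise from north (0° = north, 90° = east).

The pressure-gradient force points toward the northwest (bearing 315°).
Geostrophic balance: in the Southern Hemisphere the Coriolis force deflects motion to the left, so the geostrophic wind blows 90° to the left of the pressure-gradient force (low pressure on the right).
Rotating 315° by 90° counterclockwise gives 225° — the wind blows toward the southwest.

225°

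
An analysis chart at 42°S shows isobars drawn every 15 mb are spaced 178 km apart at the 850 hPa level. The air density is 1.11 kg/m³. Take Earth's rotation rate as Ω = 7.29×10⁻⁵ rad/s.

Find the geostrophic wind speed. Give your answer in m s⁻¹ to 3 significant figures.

Coriolis parameter at 42°S:
f = 2Ω sin φ = 2 × 7.29×10⁻⁵ × sin 42° = 9.76×10⁻⁵ s⁻¹
Pressure gradient: |∂P/∂n| = 1500 Pa / 178000 m = 8.43×10⁻³ Pa/m
Geostrophic balance (pressure-gradient force = Coriolis force):
V_g = (1/(fρ)) |∂P/∂n| = 8.43×10⁻³ / (9.76×10⁻⁵ × 1.11) = 77.8 m/s

77.8 m s⁻¹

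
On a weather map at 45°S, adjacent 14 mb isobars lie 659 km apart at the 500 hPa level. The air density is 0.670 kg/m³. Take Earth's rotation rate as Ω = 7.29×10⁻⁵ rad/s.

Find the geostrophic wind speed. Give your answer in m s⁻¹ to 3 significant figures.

30.8 m s⁻¹

Coriolis parameter at 45°S:
f = 2Ω sin φ = 2 × 7.29×10⁻⁵ × sin 45° = 1.03×10⁻⁴ s⁻¹
Pressure gradient: |∂P/∂n| = 1400 Pa / 659000 m = 2.12×10⁻³ Pa/m
Geostrophic balance (pressure-gradient force = Coriolis force):
V_g = (1/(fρ)) |∂P/∂n| = 2.12×10⁻³ / (1.03×10⁻⁴ × 0.670) = 30.8 m/s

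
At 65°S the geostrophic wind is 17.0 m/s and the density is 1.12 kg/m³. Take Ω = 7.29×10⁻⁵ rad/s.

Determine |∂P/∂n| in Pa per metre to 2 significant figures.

2.5×10⁻³ Pa/m

Coriolis parameter at 65°S:
f = 2Ω sin φ = 2 × 7.29×10⁻⁵ × sin 65° = 1.32×10⁻⁴ s⁻¹
Geostrophic balance rearranged: |∂P/∂n| = f ρ V_g
|∂P/∂n| = 1.32×10⁻⁴ × 1.12 × 17.0 = 2.52×10⁻³ Pa/m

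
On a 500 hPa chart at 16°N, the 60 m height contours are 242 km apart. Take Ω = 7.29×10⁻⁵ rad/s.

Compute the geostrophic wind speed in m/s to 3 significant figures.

Coriolis parameter at 16°N:
f = 2Ω sin φ = 2 × 7.29×10⁻⁵ × sin 16° = 4.02×10⁻⁵ s⁻¹
Height gradient: |∂Z/∂n| = 60 m / 242000 m = 2.48×10⁻⁴
On a pressure surface, geostrophic balance gives V_g = (g/f)|∂Z/∂n|:
V_g = 9.81 × 2.48×10⁻⁴ / 4.02×10⁻⁵ = 60.5 m/s

60.5 m/s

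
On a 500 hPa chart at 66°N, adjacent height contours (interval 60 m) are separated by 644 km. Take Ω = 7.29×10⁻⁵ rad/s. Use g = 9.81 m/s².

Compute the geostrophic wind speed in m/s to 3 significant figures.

6.86 m/s

Coriolis parameter at 66°N:
f = 2Ω sin φ = 2 × 7.29×10⁻⁵ × sin 66° = 1.33×10⁻⁴ s⁻¹
Height gradient: |∂Z/∂n| = 60 m / 644000 m = 9.32×10⁻⁵
On a pressure surface, geostrophic balance gives V_g = (g/f)|∂Z/∂n|:
V_g = 9.81 × 9.32×10⁻⁵ / 1.33×10⁻⁴ = 6.86 m/s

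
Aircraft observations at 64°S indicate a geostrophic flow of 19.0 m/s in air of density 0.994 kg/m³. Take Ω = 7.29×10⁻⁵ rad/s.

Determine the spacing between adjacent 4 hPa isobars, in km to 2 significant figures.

Coriolis parameter at 64°S:
f = 2Ω sin φ = 2 × 7.29×10⁻⁵ × sin 64° = 1.31×10⁻⁴ s⁻¹
Geostrophic balance rearranged: |∂P/∂n| = f ρ V_g
|∂P/∂n| = 1.31×10⁻⁴ × 0.994 × 19.0 = 2.47×10⁻³ Pa/m
Isobar spacing: Δn = ΔP/|∂P/∂n| = 400 Pa / 2.47×10⁻³ Pa/m = 161623 m ≈ 160 km

160 km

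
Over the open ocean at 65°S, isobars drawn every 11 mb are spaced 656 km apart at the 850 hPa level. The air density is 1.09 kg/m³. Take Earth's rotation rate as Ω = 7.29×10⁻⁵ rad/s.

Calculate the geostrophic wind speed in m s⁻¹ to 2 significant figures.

Coriolis parameter at 65°S:
f = 2Ω sin φ = 2 × 7.29×10⁻⁵ × sin 65° = 1.32×10⁻⁴ s⁻¹
Pressure gradient: |∂P/∂n| = 1100 Pa / 656000 m = 1.68×10⁻³ Pa/m
Geostrophic balance (pressure-gradient force = Coriolis force):
V_g = (1/(fρ)) |∂P/∂n| = 1.68×10⁻³ / (1.32×10⁻⁴ × 1.09) = 11.6 m/s

12 m s⁻¹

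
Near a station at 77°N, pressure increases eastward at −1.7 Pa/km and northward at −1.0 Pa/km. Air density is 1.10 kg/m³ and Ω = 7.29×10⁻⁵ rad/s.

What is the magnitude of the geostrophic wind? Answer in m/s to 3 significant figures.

Coriolis parameter at 77°N:
f = 2Ω sin φ = 2 × 7.29×10⁻⁵ × sin 77° = 1.42×10⁻⁴ s⁻¹
Component geostrophic relations (x east, y north):
u_g = −(1/(fρ)) ∂P/∂y,  v_g = (1/(fρ)) ∂P/∂x
u_g = −(−1.0×10⁻³)/(1.42×10⁻⁴ × 1.10) = 6.40 m/s;  v_g = (−1.7×10⁻³)/(1.42×10⁻⁴ × 1.10) = −10.9 m/s
|V_g| = √(u_g² + v_g²) = 12.6 m/s

12.6 m/s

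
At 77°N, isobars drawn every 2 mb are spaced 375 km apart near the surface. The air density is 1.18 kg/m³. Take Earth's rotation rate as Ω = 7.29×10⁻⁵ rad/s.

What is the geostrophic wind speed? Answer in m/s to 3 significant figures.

Coriolis parameter at 77°N:
f = 2Ω sin φ = 2 × 7.29×10⁻⁵ × sin 77° = 1.42×10⁻⁴ s⁻¹
Pressure gradient: |∂P/∂n| = 200 Pa / 375000 m = 5.33×10⁻⁴ Pa/m
Geostrophic balance (pressure-gradient force = Coriolis force):
V_g = (1/(fρ)) |∂P/∂n| = 5.33×10⁻⁴ / (1.42×10⁻⁴ × 1.18) = 3.18 m/s

3.18 m/s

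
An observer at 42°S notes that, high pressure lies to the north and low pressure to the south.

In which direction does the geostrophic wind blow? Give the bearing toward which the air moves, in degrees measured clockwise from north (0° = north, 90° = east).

The pressure-gradient force points toward the south (bearing 180°).
Geostrophic balance: in the Southern Hemisphere the Coriolis force deflects motion to the left, so the geostrophic wind blows 90° to the left of the pressure-gradient force (low pressure on the right).
Rotating 180° by 90° counterclockwise gives 090° — the wind blows toward the east.

090°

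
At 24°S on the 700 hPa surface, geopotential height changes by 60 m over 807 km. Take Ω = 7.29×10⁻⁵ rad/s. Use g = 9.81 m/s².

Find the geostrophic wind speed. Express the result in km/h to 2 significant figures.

Coriolis parameter at 24°S:
f = 2Ω sin φ = 2 × 7.29×10⁻⁵ × sin 24° = 5.93×10⁻⁵ s⁻¹
Height gradient: |∂Z/∂n| = 60 m / 807000 m = 7.43×10⁻⁵
On a pressure surface, geostrophic balance gives V_g = (g/f)|∂Z/∂n|:
V_g = 9.81 × 7.43×10⁻⁵ / 5.93×10⁻⁵ = 12.3 m/s
Converting: 12.3 m/s × 3.6 = 44 km/h

44 km/h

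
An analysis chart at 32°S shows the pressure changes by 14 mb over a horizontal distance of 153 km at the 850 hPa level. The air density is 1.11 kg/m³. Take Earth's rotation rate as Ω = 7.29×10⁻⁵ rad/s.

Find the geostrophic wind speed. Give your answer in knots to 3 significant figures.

207 knots

Coriolis parameter at 32°S:
f = 2Ω sin φ = 2 × 7.29×10⁻⁵ × sin 32° = 7.73×10⁻⁵ s⁻¹
Pressure gradient: |∂P/∂n| = 1400 Pa / 153000 m = 9.15×10⁻³ Pa/m
Geostrophic balance (pressure-gradient force = Coriolis force):
V_g = (1/(fρ)) |∂P/∂n| = 9.15×10⁻³ / (7.73×10⁻⁵ × 1.11) = 107 m/s
Converting: 107 m/s × 1.944 = 207 knots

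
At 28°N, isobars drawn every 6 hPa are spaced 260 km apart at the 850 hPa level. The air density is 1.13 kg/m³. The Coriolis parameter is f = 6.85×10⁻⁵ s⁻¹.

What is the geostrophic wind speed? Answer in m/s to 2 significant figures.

Pressure gradient: |∂P/∂n| = 600 Pa / 260000 m = 2.31×10⁻³ Pa/m
Geostrophic balance (pressure-gradient force = Coriolis force):
V_g = (1/(fρ)) |∂P/∂n| = 2.31×10⁻³ / (6.85×10⁻⁵ × 1.13) = 29.8 m/s

30 m/s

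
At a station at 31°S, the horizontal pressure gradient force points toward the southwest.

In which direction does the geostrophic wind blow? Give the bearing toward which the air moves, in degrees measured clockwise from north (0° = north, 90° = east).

135°

The pressure-gradient force points toward the southwest (bearing 225°).
Geostrophic balance: in the Southern Hemisphere the Coriolis force deflects motion to the left, so the geostrophic wind blows 90° to the left of the pressure-gradient force (low pressure on the right).
Rotating 225° by 90° counterclockwise gives 135° — the wind blows toward the southeast.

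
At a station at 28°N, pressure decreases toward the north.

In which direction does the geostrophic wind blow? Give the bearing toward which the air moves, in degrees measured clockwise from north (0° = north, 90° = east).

The pressure-gradient force points toward the north (bearing 000°).
Geostrophic balance: in the Northern Hemisphere the Coriolis force deflects motion to the right, so the geostrophic wind blows 90° to the right of the pressure-gradient force (low pressure on the left).
Rotating 000° by 90° clockwise gives 090° — the wind blows toward the east.

090°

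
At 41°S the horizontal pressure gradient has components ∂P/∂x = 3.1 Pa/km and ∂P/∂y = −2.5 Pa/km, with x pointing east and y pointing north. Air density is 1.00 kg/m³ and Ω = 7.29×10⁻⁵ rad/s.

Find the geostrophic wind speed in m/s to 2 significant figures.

42 m/s

Coriolis parameter at 41°S:
f = 2Ω sin φ = 2 × 7.29×10⁻⁵ × sin 41° = 9.57×10⁻⁵ s⁻¹
In the Southern Hemisphere f is negative: f = −9.57×10⁻⁵ s⁻¹.
Component geostrophic relations (x east, y north):
u_g = −(1/(fρ)) ∂P/∂y,  v_g = (1/(fρ)) ∂P/∂x
u_g = −(−2.5×10⁻³)/(−9.57×10⁻⁵ × 1.00) = −26.1 m/s;  v_g = (3.1×10⁻³)/(−9.57×10⁻⁵ × 1.00) = −32.4 m/s
|V_g| = √(u_g² + v_g²) = 41.6 m/s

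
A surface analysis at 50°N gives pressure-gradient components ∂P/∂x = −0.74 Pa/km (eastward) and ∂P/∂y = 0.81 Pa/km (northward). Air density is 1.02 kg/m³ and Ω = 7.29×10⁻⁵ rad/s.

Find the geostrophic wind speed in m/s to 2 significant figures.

Coriolis parameter at 50°N:
f = 2Ω sin φ = 2 × 7.29×10⁻⁵ × sin 50° = 1.12×10⁻⁴ s⁻¹
Component geostrophic relations (x east, y north):
u_g = −(1/(fρ)) ∂P/∂y,  v_g = (1/(fρ)) ∂P/∂x
u_g = −(0.81×10⁻³)/(1.12×10⁻⁴ × 1.02) = −7.11 m/s;  v_g = (−0.74×10⁻³)/(1.12×10⁻⁴ × 1.02) = −6.50 m/s
|V_g| = √(u_g² + v_g²) = 9.63 m/s

9.6 m/s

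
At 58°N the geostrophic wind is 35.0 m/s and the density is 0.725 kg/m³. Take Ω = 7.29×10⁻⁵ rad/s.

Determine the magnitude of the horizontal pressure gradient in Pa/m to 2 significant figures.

3.1×10⁻³ Pa/m

Coriolis parameter at 58°N:
f = 2Ω sin φ = 2 × 7.29×10⁻⁵ × sin 58° = 1.24×10⁻⁴ s⁻¹
Geostrophic balance rearranged: |∂P/∂n| = f ρ V_g
|∂P/∂n| = 1.24×10⁻⁴ × 0.725 × 35.0 = 3.14×10⁻³ Pa/m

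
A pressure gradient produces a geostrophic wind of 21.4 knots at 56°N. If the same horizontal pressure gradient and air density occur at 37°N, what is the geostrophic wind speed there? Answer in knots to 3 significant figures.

With the same pressure gradient and density, V_g ∝ 1/f ∝ 1/sin φ.
V₂ = V₁ · sin φ₁ / sin φ₂ = 21.4 × sin 56° / sin 37°
V₂ = 21.4 × 0.8290/0.6018 = 29.5 knots

29.5 knots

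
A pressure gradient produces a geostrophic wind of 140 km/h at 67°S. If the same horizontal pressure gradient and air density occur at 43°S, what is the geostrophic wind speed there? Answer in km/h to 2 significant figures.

With the same pressure gradient and density, V_g ∝ 1/f ∝ 1/sin φ.
V₂ = V₁ · sin φ₁ / sin φ₂ = 140 × sin 67° / sin 43°
V₂ = 140 × 0.9205/0.6820 = 190 km/h

190 km/h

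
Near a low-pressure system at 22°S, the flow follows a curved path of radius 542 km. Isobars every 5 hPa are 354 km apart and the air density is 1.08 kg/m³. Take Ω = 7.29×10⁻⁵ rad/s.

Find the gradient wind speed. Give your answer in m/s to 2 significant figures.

Coriolis parameter at 22°S:
f = 2Ω sin φ = 2 × 7.29×10⁻⁵ × sin 22° = 5.46×10⁻⁵ s⁻¹
Pressure gradient: |∂P/∂n| = 500 Pa / 354000 m = 1.41×10⁻³ Pa/m
Geostrophic speed: V_g = |∂P/∂n|/(fρ) = 1.41×10⁻³/(5.46×10⁻⁵ × 1.08) = 23.9 m/s
Around a low, centrifugal force acts outward with Coriolis, so pressure-gradient force balances both:
(1/ρ)|∂P/∂n| = fV + V²/R  →  V² + fR·V − fR·V_g = 0
With fR = 5.46×10⁻⁵ × 542×10³ m = 29.6 m/s:
V = [−fR + √((fR)² + 4 fR V_g)]/2 = [−29.6 + √(29.6² + 4×29.6×23.9)]/2 = 15.7 m/s
Subgeostrophic (V < V_g = 23.9 m/s), as expected around a low.

16 m/s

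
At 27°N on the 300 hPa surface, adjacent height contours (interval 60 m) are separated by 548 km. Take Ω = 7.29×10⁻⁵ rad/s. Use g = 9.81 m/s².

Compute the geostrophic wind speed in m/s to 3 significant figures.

16.2 m/s

Coriolis parameter at 27°N:
f = 2Ω sin φ = 2 × 7.29×10⁻⁵ × sin 27° = 6.62×10⁻⁵ s⁻¹
Height gradient: |∂Z/∂n| = 60 m / 548000 m = 1.09×10⁻⁴
On a pressure surface, geostrophic balance gives V_g = (g/f)|∂Z/∂n|:
V_g = 9.81 × 1.09×10⁻⁴ / 6.62×10⁻⁵ = 16.2 m/s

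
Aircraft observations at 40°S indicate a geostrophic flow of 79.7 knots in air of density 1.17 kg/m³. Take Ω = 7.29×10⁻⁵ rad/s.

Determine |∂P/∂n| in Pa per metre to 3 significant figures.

4.50×10⁻³ Pa/m

Coriolis parameter at 40°S:
f = 2Ω sin φ = 2 × 7.29×10⁻⁵ × sin 40° = 9.37×10⁻⁵ s⁻¹
Wind speed in SI: 79.7 knots = 41.0 m/s
Geostrophic balance rearranged: |∂P/∂n| = f ρ V_g
|∂P/∂n| = 9.37×10⁻⁵ × 1.17 × 41.0 = 4.50×10⁻³ Pa/m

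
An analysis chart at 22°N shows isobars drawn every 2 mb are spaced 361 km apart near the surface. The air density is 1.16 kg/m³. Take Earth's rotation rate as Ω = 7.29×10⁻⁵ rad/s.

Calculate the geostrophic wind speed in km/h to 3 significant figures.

Coriolis parameter at 22°N:
f = 2Ω sin φ = 2 × 7.29×10⁻⁵ × sin 22° = 5.46×10⁻⁵ s⁻¹
Pressure gradient: |∂P/∂n| = 200 Pa / 361000 m = 5.54×10⁻⁴ Pa/m
Geostrophic balance (pressure-gradient force = Coriolis force):
V_g = (1/(fρ)) |∂P/∂n| = 5.54×10⁻⁴ / (5.46×10⁻⁵ × 1.16) = 8.74 m/s
Converting: 8.74 m/s × 3.6 = 31.5 km/h

31.5 km/h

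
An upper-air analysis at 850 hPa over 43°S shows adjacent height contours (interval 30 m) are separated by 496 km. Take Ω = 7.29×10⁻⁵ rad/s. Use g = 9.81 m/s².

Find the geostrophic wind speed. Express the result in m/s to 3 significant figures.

Coriolis parameter at 43°S:
f = 2Ω sin φ = 2 × 7.29×10⁻⁵ × sin 43° = 9.94×10⁻⁵ s⁻¹
Height gradient: |∂Z/∂n| = 30 m / 496000 m = 6.05×10⁻⁵
On a pressure surface, geostrophic balance gives V_g = (g/f)|∂Z/∂n|:
V_g = 9.81 × 6.05×10⁻⁵ / 9.94×10⁻⁵ = 5.97 m/s

5.97 m/s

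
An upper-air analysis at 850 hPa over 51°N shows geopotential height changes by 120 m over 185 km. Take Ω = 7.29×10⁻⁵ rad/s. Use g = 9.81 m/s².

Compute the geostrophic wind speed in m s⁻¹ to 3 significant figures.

56.2 m s⁻¹

Coriolis parameter at 51°N:
f = 2Ω sin φ = 2 × 7.29×10⁻⁵ × sin 51° = 1.13×10⁻⁴ s⁻¹
Height gradient: |∂Z/∂n| = 120 m / 185000 m = 6.49×10⁻⁴
On a pressure surface, geostrophic balance gives V_g = (g/f)|∂Z/∂n|:
V_g = 9.81 × 6.49×10⁻⁴ / 1.13×10⁻⁴ = 56.2 m/s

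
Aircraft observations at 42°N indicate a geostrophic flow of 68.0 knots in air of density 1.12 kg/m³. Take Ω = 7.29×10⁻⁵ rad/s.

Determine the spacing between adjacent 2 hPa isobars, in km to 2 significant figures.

Coriolis parameter at 42°N:
f = 2Ω sin φ = 2 × 7.29×10⁻⁵ × sin 42° = 9.76×10⁻⁵ s⁻¹
Wind speed in SI: 68.0 knots = 35.0 m/s
Geostrophic balance rearranged: |∂P/∂n| = f ρ V_g
|∂P/∂n| = 9.76×10⁻⁵ × 1.12 × 35.0 = 3.82×10⁻³ Pa/m
Isobar spacing: Δn = ΔP/|∂P/∂n| = 200 Pa / 3.82×10⁻³ Pa/m = 52323 m ≈ 52 km

52 km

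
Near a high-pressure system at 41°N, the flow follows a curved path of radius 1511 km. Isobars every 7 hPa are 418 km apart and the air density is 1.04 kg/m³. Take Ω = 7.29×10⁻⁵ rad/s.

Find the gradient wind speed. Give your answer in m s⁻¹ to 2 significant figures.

19 m s⁻¹

Coriolis parameter at 41°N:
f = 2Ω sin φ = 2 × 7.29×10⁻⁵ × sin 41° = 9.57×10⁻⁵ s⁻¹
Pressure gradient: |∂P/∂n| = 700 Pa / 418000 m = 1.67×10⁻³ Pa/m
Geostrophic speed: V_g = |∂P/∂n|/(fρ) = 1.67×10⁻³/(9.57×10⁻⁵ × 1.04) = 16.8 m/s
Around a high, pressure-gradient force acts outward with centrifugal, so Coriolis balances both:
fV = (1/ρ)|∂P/∂n| + V²/R  →  V² − fR·V + fR·V_g = 0
With fR = 9.57×10⁻⁵ × 1511×10³ m = 145 m/s:
V = [fR − √((fR)² − 4 fR V_g)]/2 = [145 − √(145² − 4×145×16.8)]/2 = 19.5 m/s
Supergeostrophic (V > V_g = 16.8 m/s), as expected around a high.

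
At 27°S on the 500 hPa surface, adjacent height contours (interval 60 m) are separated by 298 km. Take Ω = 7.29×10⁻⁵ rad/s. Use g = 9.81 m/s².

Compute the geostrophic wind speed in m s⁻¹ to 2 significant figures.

30 m s⁻¹

Coriolis parameter at 27°S:
f = 2Ω sin φ = 2 × 7.29×10⁻⁵ × sin 27° = 6.62×10⁻⁵ s⁻¹
Height gradient: |∂Z/∂n| = 60 m / 298000 m = 2.01×10⁻⁴
On a pressure surface, geostrophic balance gives V_g = (g/f)|∂Z/∂n|:
V_g = 9.81 × 2.01×10⁻⁴ / 6.62×10⁻⁵ = 29.8 m/s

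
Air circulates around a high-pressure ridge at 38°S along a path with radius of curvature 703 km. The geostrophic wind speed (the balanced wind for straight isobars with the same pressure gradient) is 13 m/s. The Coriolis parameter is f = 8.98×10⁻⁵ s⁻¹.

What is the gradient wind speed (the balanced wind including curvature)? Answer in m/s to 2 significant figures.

18 m/s

Around a high, pressure-gradient force acts outward with centrifugal, so Coriolis balances both:
fV = (1/ρ)|∂P/∂n| + V²/R  →  V² − fR·V + fR·V_g = 0
With fR = 8.98×10⁻⁵ × 703×10³ m = 63.1 m/s:
V = [fR − √((fR)² − 4 fR V_g)]/2 = [63.1 − √(63.1² − 4×63.1×13)]/2 = 18.3 m/s
Supergeostrophic (V > V_g = 13 m/s), as expected around a high.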